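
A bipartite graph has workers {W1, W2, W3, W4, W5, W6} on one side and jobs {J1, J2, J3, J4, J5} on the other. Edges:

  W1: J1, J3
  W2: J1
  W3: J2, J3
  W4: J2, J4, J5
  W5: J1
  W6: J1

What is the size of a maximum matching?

4

Unit-capacity flow: source→left, listed edges, right→sink; max matching = max flow.
Augmenting path W1→J1 (+1); matched 1.
Augmenting path W3→J2 (+1); matched 2.
Augmenting path W4→J4 (+1); matched 3.
Augmenting path W2→J1→W1→J3 (+1); matched 4.
No augmenting path remains; maximum matching = 4.
König certificate: {W1, W3, W4, J1} is a vertex cover of size 4 (every listed pair touches it), so no matching can be larger.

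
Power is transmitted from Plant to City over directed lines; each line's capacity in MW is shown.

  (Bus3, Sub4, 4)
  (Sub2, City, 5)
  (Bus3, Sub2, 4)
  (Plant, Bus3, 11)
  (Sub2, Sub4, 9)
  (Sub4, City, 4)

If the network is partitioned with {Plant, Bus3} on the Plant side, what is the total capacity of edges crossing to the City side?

Edges leaving {Plant, Bus3}: Bus3→Sub4 (4), Bus3→Sub2 (4).
Cut capacity = 4 + 4 = 8.

8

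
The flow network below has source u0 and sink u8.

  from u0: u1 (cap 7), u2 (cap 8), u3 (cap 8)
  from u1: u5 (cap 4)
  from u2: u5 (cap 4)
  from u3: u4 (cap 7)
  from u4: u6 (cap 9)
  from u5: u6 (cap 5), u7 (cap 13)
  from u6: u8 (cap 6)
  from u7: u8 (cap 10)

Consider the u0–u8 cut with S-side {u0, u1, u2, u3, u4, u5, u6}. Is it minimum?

Given cut capacity: 13 + 6 = 19.
Augment u0→u1→u5→u6→u8: bottleneck 4, flow now 4.
Augment u0→u2→u5→u6→u8: bottleneck 1, flow now 5.
Augment u0→u2→u5→u7→u8: bottleneck 3, flow now 8.
Augment u0→u3→u4→u6→u8: bottleneck 1, flow now 9.
Augment u0→u3→u4→u6→u5→u7→u8: bottleneck 5, flow now 14. (uses reverse residual edge)
No augmenting path remains; maximum flow = 14.
In the residual graph, reachable from u0: {u0, u1, u2, u3, u4, u6}.
Min-cut edges: u1→u5 (4), u2→u5 (4), u6→u8 (6); capacity 4 + 4 + 6 = 14.
Cut capacity 19 exceeds the max flow 14, so it is not minimum.

No — its capacity is 19, but the minimum cut has capacity 14.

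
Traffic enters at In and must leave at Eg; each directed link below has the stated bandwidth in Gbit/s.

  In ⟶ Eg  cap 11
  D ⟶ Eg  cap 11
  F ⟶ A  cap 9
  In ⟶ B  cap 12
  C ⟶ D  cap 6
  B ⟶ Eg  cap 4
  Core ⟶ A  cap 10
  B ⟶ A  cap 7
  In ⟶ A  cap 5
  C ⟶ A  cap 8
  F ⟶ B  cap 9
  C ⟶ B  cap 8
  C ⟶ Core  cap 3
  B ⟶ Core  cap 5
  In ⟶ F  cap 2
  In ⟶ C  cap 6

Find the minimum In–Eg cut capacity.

Augment In→Eg: bottleneck 11, flow now 11.
Augment In→B→Eg: bottleneck 4, flow now 15.
Augment In→C→D→Eg: bottleneck 6, flow now 21.
No augmenting path remains; maximum flow = 21.
By max-flow min-cut, the minimum cut capacity equals the max flow.
In the residual graph, reachable from In: {In, F, B, Core, A}.
Min-cut edges: In→C (6), In→Eg (11), B→Eg (4); capacity 6 + 11 + 4 = 21.

21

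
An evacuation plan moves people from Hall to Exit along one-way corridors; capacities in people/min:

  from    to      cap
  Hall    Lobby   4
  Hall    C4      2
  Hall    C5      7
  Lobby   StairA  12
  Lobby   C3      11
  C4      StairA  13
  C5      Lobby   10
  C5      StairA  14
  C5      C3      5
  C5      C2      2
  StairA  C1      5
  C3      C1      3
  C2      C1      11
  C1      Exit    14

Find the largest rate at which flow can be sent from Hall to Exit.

Augment Hall→Lobby→StairA→C1→Exit: bottleneck 4, flow now 4.
Augment Hall→C4→StairA→C1→Exit: bottleneck 1, flow now 5.
Augment Hall→C5→C3→C1→Exit: bottleneck 3, flow now 8.
Augment Hall→C5→C2→C1→Exit: bottleneck 2, flow now 10.
No augmenting path remains; maximum flow = 10.
In the residual graph, reachable from Hall: {Hall, Lobby, C4, C5, StairA, C3}.
Min-cut edges: C5→C2 (2), StairA→C1 (5), C3→C1 (3); capacity 2 + 5 + 3 = 10.
This cut is saturated, so no flow can exceed 10.

10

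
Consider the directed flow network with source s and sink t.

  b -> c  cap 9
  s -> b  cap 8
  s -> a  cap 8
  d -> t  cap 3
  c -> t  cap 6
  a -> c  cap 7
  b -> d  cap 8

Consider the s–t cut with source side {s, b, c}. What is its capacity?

Edges leaving {s, b, c}: s→a (8), b→d (8), c→t (6).
Cut capacity = 8 + 8 + 6 = 22.

22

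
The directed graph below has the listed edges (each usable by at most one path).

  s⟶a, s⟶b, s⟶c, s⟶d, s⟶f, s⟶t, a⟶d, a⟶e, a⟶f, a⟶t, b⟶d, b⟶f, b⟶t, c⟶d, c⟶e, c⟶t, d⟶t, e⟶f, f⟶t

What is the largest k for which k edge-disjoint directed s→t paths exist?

Assign every edge capacity 1; by Menger, the answer equals the max flow.
Path s→t (+1); total 1.
Path s→a→t (+1); total 2.
Path s→b→t (+1); total 3.
Path s→c→t (+1); total 4.
Path s→d→t (+1); total 5.
Path s→f→t (+1); total 6.
No residual s→t path; max flow = 6.
Certifying cut of size 6: {s→a, s→b, s→c, s→d, s→f, s→t}.

6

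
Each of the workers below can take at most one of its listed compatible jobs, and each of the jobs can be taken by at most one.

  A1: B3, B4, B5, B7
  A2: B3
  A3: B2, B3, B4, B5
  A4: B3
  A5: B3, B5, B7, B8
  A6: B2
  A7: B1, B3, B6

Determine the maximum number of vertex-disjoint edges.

Unit-capacity flow: source→left, listed edges, right→sink; max matching = max flow.
Augmenting path A1→B3 (+1); matched 1.
Augmenting path A3→B2 (+1); matched 2.
Augmenting path A5→B5 (+1); matched 3.
Augmenting path A7→B1 (+1); matched 4.
Augmenting path A2→B3→A1→B4 (+1); matched 5.
Augmenting path A6→B2→A3→B4→A1→B7 (+1); matched 6.
No augmenting path remains; maximum matching = 6.
König certificate: {A1, A3, A5, A6, A7, B3} is a vertex cover of size 6 (every listed pair touches it), so no matching can be larger.

6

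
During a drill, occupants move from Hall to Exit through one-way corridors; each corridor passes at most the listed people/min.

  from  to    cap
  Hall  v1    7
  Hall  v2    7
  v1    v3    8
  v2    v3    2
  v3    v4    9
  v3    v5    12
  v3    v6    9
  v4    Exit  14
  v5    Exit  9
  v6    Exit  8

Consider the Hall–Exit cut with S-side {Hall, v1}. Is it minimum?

No — its capacity is 15, but the minimum cut has capacity 9.

Given cut capacity: 7 + 8 = 15.
Augment Hall→v1→v3→v4→Exit: bottleneck 7, flow now 7.
Augment Hall→v2→v3→v4→Exit: bottleneck 2, flow now 9.
No augmenting path remains; maximum flow = 9.
In the residual graph, reachable from Hall: {Hall, v2}.
Min-cut edges: Hall→v1 (7), v2→v3 (2); capacity 7 + 2 = 9.
Cut capacity 15 exceeds the max flow 9, so it is not minimum.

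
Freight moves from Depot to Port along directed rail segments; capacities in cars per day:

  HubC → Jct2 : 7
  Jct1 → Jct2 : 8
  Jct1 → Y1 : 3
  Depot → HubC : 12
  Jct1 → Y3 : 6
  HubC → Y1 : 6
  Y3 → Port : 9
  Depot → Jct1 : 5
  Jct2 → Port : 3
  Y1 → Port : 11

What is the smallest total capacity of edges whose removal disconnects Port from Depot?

14

Augment Depot→Jct1→Y3→Port: bottleneck 5, flow now 5.
Augment Depot→HubC→Jct2→Port: bottleneck 3, flow now 8.
Augment Depot→HubC→Y1→Port: bottleneck 6, flow now 14.
No augmenting path remains; maximum flow = 14.
By max-flow min-cut, the minimum cut capacity equals the max flow.
In the residual graph, reachable from Depot: {Depot, HubC, Jct2}.
Min-cut edges: Depot→Jct1 (5), HubC→Y1 (6), Jct2→Port (3); capacity 5 + 6 + 3 = 14.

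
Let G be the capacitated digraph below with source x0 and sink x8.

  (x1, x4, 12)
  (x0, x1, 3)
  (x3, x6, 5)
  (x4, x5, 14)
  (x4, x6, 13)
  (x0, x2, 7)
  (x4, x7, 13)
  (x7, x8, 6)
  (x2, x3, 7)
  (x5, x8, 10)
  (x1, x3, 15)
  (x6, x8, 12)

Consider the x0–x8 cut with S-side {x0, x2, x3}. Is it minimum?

Given cut capacity: 3 + 5 = 8.
Augment x0→x1→x3→x6→x8: bottleneck 3, flow now 3.
Augment x0→x2→x3→x6→x8: bottleneck 2, flow now 5.
Augment x0→x2→x3→x1→x4→x5→x8: bottleneck 3, flow now 8. (uses reverse residual edge)
No augmenting path remains; maximum flow = 8.
Cut capacity 8 equals the max flow, so it is a minimum cut.

Yes — it is a minimum cut (capacity 8).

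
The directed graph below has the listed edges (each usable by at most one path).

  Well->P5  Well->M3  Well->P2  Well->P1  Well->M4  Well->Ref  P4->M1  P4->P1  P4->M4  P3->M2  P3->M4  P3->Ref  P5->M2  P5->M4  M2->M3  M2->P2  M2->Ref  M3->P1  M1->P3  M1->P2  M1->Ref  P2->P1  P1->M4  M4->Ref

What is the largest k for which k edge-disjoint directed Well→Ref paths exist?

3

Assign every edge capacity 1; by Menger, the answer equals the max flow.
Path Well→Ref (+1); total 1.
Path Well→M4→Ref (+1); total 2.
Path Well→P5→M2→Ref (+1); total 3.
No residual Well→Ref path; max flow = 3.
Certifying cut of size 3: {M4→Ref, Well→P5, Well→Ref}.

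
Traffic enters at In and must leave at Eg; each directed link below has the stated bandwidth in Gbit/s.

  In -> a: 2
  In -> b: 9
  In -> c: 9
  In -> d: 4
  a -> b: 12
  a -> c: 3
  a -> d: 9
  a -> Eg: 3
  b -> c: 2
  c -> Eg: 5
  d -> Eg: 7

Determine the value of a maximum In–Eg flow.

Augment In→a→Eg: bottleneck 2, flow now 2.
Augment In→c→Eg: bottleneck 5, flow now 7.
Augment In→d→Eg: bottleneck 4, flow now 11.
No augmenting path remains; maximum flow = 11.
In the residual graph, reachable from In: {In, b, c}.
Min-cut edges: In→a (2), In→d (4), c→Eg (5); capacity 2 + 4 + 5 = 11.
This cut is saturated, so no flow can exceed 11.

11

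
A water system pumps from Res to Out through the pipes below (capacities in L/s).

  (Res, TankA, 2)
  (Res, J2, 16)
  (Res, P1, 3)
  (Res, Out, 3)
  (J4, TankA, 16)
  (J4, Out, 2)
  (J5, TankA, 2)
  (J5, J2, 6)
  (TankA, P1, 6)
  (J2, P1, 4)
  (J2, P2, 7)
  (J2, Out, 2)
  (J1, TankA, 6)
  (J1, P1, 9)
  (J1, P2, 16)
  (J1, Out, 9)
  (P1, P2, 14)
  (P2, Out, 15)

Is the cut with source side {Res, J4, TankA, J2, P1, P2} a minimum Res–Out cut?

Given cut capacity: 3 + 2 + 2 + 15 = 22.
Augment Res→Out: bottleneck 3, flow now 3.
Augment Res→J2→Out: bottleneck 2, flow now 5.
Augment Res→J2→P2→Out: bottleneck 7, flow now 12.
Augment Res→P1→P2→Out: bottleneck 3, flow now 15.
Augment Res→TankA→P1→P2→Out: bottleneck 2, flow now 17.
Augment Res→J2→P1→P2→Out: bottleneck 3, flow now 20.
No augmenting path remains; maximum flow = 20.
In the residual graph, reachable from Res: {Res, TankA, J2, P1, P2}.
Min-cut edges: Res→Out (3), J2→Out (2), P2→Out (15); capacity 3 + 2 + 15 = 20.
Cut capacity 22 exceeds the max flow 20, so it is not minimum.

No — its capacity is 22, but the minimum cut has capacity 20.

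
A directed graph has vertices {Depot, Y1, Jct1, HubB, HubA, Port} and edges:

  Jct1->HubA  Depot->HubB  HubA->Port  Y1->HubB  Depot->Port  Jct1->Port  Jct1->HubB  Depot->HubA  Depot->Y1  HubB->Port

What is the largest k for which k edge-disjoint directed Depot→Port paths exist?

Assign every edge capacity 1; by Menger, the answer equals the max flow.
Path Depot→Port (+1); total 1.
Path Depot→HubB→Port (+1); total 2.
Path Depot→HubA→Port (+1); total 3.
No residual Depot→Port path; max flow = 3.
Certifying cut of size 3: {Depot→HubA, Depot→Port, HubB→Port}.

3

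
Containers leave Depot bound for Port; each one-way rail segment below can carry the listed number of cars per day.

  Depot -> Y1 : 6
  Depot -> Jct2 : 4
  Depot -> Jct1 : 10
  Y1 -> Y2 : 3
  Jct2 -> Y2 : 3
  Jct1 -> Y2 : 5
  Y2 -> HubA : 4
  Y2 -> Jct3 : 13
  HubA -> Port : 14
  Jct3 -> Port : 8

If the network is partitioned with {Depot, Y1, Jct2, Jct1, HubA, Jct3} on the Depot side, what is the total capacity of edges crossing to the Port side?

Edges leaving {Depot, Y1, Jct2, Jct1, HubA, Jct3}: Y1→Y2 (3), Jct2→Y2 (3), Jct1→Y2 (5), HubA→Port (14), Jct3→Port (8).
Cut capacity = 3 + 3 + 5 + 14 + 8 = 33.

33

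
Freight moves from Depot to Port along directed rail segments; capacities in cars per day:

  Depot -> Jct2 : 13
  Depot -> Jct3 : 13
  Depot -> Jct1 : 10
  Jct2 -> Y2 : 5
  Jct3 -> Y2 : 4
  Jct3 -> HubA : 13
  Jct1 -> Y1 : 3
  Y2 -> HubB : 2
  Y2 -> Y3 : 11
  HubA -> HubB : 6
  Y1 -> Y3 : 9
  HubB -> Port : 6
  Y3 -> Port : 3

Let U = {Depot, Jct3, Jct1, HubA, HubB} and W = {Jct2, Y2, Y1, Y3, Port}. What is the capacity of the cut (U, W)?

Edges leaving {Depot, Jct3, Jct1, HubA, HubB}: Depot→Jct2 (13), Jct3→Y2 (4), Jct1→Y1 (3), HubB→Port (6).
Cut capacity = 13 + 4 + 3 + 6 = 26.

26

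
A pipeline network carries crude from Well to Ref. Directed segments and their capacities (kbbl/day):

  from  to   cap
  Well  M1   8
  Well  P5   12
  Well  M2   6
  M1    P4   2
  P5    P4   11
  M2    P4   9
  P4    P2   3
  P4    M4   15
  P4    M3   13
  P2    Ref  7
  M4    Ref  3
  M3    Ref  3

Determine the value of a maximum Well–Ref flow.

Augment Well→M1→P4→P2→Ref: bottleneck 2, flow now 2.
Augment Well→P5→P4→P2→Ref: bottleneck 1, flow now 3.
Augment Well→P5→P4→M4→Ref: bottleneck 3, flow now 6.
Augment Well→P5→P4→M3→Ref: bottleneck 3, flow now 9.
No augmenting path remains; maximum flow = 9.
In the residual graph, reachable from Well: {Well, M1, P5, M2, P4, M4, M3}.
Min-cut edges: P4→P2 (3), M4→Ref (3), M3→Ref (3); capacity 3 + 3 + 3 = 9.
This cut is saturated, so no flow can exceed 9.

9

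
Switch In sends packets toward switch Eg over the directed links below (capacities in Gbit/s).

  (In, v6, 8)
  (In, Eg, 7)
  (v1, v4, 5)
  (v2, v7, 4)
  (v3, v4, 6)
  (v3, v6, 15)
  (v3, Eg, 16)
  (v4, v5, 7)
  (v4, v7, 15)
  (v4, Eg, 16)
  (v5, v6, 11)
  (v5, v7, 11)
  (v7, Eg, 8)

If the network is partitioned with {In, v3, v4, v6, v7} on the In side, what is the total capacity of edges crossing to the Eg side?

54

Edges leaving {In, v3, v4, v6, v7}: In→Eg (7), v3→Eg (16), v4→v5 (7), v4→Eg (16), v7→Eg (8).
Cut capacity = 7 + 16 + 7 + 16 + 8 = 54.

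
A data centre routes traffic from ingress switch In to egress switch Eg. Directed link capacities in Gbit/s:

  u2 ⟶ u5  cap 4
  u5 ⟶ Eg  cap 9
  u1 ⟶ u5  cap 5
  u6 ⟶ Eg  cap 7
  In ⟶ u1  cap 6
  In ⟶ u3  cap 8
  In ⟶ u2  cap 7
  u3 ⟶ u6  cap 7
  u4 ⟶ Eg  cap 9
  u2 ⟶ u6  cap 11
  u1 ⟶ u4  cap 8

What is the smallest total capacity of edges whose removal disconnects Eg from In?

17

Augment In→u1→u4→Eg: bottleneck 6, flow now 6.
Augment In→u2→u5→Eg: bottleneck 4, flow now 10.
Augment In→u2→u6→Eg: bottleneck 3, flow now 13.
Augment In→u3→u6→Eg: bottleneck 4, flow now 17.
No augmenting path remains; maximum flow = 17.
By max-flow min-cut, the minimum cut capacity equals the max flow.
In the residual graph, reachable from In: {In, u2, u3, u6}.
Min-cut edges: In→u1 (6), u2→u5 (4), u6→Eg (7); capacity 6 + 4 + 7 = 17.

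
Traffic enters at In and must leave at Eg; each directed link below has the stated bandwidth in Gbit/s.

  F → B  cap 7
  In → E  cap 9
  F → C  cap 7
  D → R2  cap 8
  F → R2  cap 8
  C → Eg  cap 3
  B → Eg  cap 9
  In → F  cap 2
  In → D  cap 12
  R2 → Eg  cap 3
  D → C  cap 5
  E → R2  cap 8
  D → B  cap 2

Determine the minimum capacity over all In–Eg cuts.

10

Augment In→D→B→Eg: bottleneck 2, flow now 2.
Augment In→D→C→Eg: bottleneck 3, flow now 5.
Augment In→D→R2→Eg: bottleneck 3, flow now 8.
Augment In→F→B→Eg: bottleneck 2, flow now 10.
No augmenting path remains; maximum flow = 10.
By max-flow min-cut, the minimum cut capacity equals the max flow.
In the residual graph, reachable from In: {In, D, E, C, R2}.
Min-cut edges: In→F (2), D→B (2), C→Eg (3), R2→Eg (3); capacity 2 + 2 + 3 + 3 = 10.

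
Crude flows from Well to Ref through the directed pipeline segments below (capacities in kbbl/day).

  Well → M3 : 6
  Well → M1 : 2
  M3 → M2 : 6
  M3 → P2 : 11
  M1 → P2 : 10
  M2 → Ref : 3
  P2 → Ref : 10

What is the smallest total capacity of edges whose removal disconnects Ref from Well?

8

Augment Well→M3→M2→Ref: bottleneck 3, flow now 3.
Augment Well→M3→P2→Ref: bottleneck 3, flow now 6.
Augment Well→M1→P2→Ref: bottleneck 2, flow now 8.
No augmenting path remains; maximum flow = 8.
By max-flow min-cut, the minimum cut capacity equals the max flow.
In the residual graph, reachable from Well: {Well}.
Min-cut edges: Well→M3 (6), Well→M1 (2); capacity 6 + 2 = 8.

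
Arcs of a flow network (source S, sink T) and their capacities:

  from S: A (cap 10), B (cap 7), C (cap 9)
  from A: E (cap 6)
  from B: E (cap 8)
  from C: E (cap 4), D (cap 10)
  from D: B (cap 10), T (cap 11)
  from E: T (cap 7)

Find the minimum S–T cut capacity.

Augment S→A→E→T: bottleneck 6, flow now 6.
Augment S→B→E→T: bottleneck 1, flow now 7.
Augment S→C→D→T: bottleneck 9, flow now 16.
No augmenting path remains; maximum flow = 16.
By max-flow min-cut, the minimum cut capacity equals the max flow.
In the residual graph, reachable from S: {S, A, B, E}.
Min-cut edges: S→C (9), E→T (7); capacity 9 + 7 = 16.

16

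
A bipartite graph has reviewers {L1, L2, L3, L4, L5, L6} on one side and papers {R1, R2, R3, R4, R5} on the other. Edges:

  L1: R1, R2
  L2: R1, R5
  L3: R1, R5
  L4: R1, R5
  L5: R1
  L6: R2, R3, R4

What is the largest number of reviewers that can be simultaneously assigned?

4

Unit-capacity flow: source→left, listed edges, right→sink; max matching = max flow.
Augmenting path L1→R1 (+1); matched 1.
Augmenting path L2→R5 (+1); matched 2.
Augmenting path L6→R2 (+1); matched 3.
Augmenting path L3→R1→L1→R2→L6→R3 (+1); matched 4.
No augmenting path remains; maximum matching = 4.
König certificate: {L1, L6, R1, R5} is a vertex cover of size 4 (every listed pair touches it), so no matching can be larger.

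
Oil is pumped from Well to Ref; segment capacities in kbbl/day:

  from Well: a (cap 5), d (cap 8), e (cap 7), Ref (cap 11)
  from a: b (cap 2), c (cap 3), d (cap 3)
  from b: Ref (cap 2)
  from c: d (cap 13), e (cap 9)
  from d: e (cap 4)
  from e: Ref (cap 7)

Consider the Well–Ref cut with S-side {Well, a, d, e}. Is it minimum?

Given cut capacity: 11 + 2 + 3 + 7 = 23.
Augment Well→Ref: bottleneck 11, flow now 11.
Augment Well→e→Ref: bottleneck 7, flow now 18.
Augment Well→a→b→Ref: bottleneck 2, flow now 20.
No augmenting path remains; maximum flow = 20.
In the residual graph, reachable from Well: {Well, a, c, d, e}.
Min-cut edges: Well→Ref (11), a→b (2), e→Ref (7); capacity 11 + 2 + 7 = 20.
Cut capacity 23 exceeds the max flow 20, so it is not minimum.

No — its capacity is 23, but the minimum cut has capacity 20.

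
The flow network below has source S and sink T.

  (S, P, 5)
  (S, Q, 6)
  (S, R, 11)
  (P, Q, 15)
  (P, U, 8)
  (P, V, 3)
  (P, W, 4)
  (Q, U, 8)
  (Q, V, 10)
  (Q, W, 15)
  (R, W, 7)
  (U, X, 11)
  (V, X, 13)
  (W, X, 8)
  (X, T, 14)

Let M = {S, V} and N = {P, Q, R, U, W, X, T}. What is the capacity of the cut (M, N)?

35

Edges leaving {S, V}: S→P (5), S→Q (6), S→R (11), V→X (13).
Cut capacity = 5 + 6 + 11 + 13 = 35.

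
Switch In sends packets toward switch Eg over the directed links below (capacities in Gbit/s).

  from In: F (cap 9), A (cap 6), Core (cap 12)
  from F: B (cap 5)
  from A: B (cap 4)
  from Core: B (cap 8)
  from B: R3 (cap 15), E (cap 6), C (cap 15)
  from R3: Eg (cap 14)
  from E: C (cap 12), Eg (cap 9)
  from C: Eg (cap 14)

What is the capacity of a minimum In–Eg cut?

17

Augment In→F→B→R3→Eg: bottleneck 5, flow now 5.
Augment In→A→B→R3→Eg: bottleneck 4, flow now 9.
Augment In→Core→B→R3→Eg: bottleneck 5, flow now 14.
Augment In→Core→B→E→Eg: bottleneck 3, flow now 17.
No augmenting path remains; maximum flow = 17.
By max-flow min-cut, the minimum cut capacity equals the max flow.
In the residual graph, reachable from In: {In, F, A, Core}.
Min-cut edges: F→B (5), A→B (4), Core→B (8); capacity 5 + 4 + 8 = 17.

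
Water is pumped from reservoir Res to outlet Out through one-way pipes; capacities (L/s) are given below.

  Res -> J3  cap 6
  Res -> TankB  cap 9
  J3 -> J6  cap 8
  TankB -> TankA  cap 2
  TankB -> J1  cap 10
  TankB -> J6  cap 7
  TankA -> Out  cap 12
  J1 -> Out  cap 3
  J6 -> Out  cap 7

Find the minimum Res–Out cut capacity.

Augment Res→J3→J6→Out: bottleneck 6, flow now 6.
Augment Res→TankB→TankA→Out: bottleneck 2, flow now 8.
Augment Res→TankB→J1→Out: bottleneck 3, flow now 11.
Augment Res→TankB→J6→Out: bottleneck 1, flow now 12.
No augmenting path remains; maximum flow = 12.
By max-flow min-cut, the minimum cut capacity equals the max flow.
In the residual graph, reachable from Res: {Res, J3, TankB, J1, J6}.
Min-cut edges: TankB→TankA (2), J1→Out (3), J6→Out (7); capacity 2 + 3 + 7 = 12.

12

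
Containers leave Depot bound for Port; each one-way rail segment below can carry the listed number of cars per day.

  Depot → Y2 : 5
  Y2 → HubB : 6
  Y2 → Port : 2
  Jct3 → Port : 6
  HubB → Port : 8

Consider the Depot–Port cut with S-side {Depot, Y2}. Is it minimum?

Given cut capacity: 6 + 2 = 8.
Augment Depot→Y2→Port: bottleneck 2, flow now 2.
Augment Depot→Y2→HubB→Port: bottleneck 3, flow now 5.
No augmenting path remains; maximum flow = 5.
In the residual graph, reachable from Depot: {Depot}.
Min-cut edges: Depot→Y2 (5); capacity 5 = 5.
Cut capacity 8 exceeds the max flow 5, so it is not minimum.

No — its capacity is 8, but the minimum cut has capacity 5.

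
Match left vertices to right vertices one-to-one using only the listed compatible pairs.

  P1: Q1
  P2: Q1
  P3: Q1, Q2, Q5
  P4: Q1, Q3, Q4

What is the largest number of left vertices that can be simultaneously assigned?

Unit-capacity flow: source→left, listed edges, right→sink; max matching = max flow.
Augmenting path P1→Q1 (+1); matched 1.
Augmenting path P3→Q2 (+1); matched 2.
Augmenting path P4→Q3 (+1); matched 3.
No augmenting path remains; maximum matching = 3.
König certificate: {P3, P4, Q1} is a vertex cover of size 3 (every listed pair touches it), so no matching can be larger.

3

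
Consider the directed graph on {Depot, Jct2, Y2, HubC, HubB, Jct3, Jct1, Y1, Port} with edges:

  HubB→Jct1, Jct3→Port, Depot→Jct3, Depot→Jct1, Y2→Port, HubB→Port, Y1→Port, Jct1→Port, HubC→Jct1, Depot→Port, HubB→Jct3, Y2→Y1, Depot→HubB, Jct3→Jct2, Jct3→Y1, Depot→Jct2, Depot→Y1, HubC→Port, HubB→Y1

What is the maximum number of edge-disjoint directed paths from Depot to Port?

Assign every edge capacity 1; by Menger, the answer equals the max flow.
Path Depot→Port (+1); total 1.
Path Depot→HubB→Port (+1); total 2.
Path Depot→Jct3→Port (+1); total 3.
Path Depot→Jct1→Port (+1); total 4.
Path Depot→Y1→Port (+1); total 5.
No residual Depot→Port path; max flow = 5.
Certifying cut of size 5: {Depot→HubB, Depot→Jct1, Depot→Jct3, Depot→Port, Depot→Y1}.

5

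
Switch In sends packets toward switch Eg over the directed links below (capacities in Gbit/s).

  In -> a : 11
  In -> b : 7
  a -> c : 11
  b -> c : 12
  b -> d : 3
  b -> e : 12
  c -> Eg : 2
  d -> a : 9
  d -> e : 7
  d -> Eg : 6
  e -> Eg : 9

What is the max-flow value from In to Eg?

Augment In→a→c→Eg: bottleneck 2, flow now 2.
Augment In→b→d→Eg: bottleneck 3, flow now 5.
Augment In→b→e→Eg: bottleneck 4, flow now 9.
No augmenting path remains; maximum flow = 9.
In the residual graph, reachable from In: {In, a, c}.
Min-cut edges: In→b (7), c→Eg (2); capacity 7 + 2 = 9.
This cut is saturated, so no flow can exceed 9.

9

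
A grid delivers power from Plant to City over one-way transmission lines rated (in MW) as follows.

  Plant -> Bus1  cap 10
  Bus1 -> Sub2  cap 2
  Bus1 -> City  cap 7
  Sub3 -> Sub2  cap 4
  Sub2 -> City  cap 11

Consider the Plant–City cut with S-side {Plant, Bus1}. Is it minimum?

Given cut capacity: 2 + 7 = 9.
Augment Plant→Bus1→City: bottleneck 7, flow now 7.
Augment Plant→Bus1→Sub2→City: bottleneck 2, flow now 9.
No augmenting path remains; maximum flow = 9.
Cut capacity 9 equals the max flow, so it is a minimum cut.

Yes — it is a minimum cut (capacity 9).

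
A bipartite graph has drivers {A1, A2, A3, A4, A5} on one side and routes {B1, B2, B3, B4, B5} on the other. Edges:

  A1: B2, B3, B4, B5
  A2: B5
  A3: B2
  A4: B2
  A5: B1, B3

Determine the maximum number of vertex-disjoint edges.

Unit-capacity flow: source→left, listed edges, right→sink; max matching = max flow.
Augmenting path A1→B2 (+1); matched 1.
Augmenting path A2→B5 (+1); matched 2.
Augmenting path A5→B1 (+1); matched 3.
Augmenting path A3→B2→A1→B3 (+1); matched 4.
No augmenting path remains; maximum matching = 4.
König certificate: {A1, A2, A5, B2} is a vertex cover of size 4 (every listed pair touches it), so no matching can be larger.

4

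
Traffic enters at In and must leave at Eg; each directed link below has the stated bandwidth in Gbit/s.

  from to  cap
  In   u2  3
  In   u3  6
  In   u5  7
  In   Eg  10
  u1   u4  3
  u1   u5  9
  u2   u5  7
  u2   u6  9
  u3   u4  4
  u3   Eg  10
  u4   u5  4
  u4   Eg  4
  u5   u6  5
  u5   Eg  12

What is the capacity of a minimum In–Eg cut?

26

Augment In→Eg: bottleneck 10, flow now 10.
Augment In→u3→Eg: bottleneck 6, flow now 16.
Augment In→u5→Eg: bottleneck 7, flow now 23.
Augment In→u2→u5→Eg: bottleneck 3, flow now 26.
No augmenting path remains; maximum flow = 26.
By max-flow min-cut, the minimum cut capacity equals the max flow.
In the residual graph, reachable from In: {In}.
Min-cut edges: In→u2 (3), In→u3 (6), In→u5 (7), In→Eg (10); capacity 3 + 6 + 7 + 10 = 26.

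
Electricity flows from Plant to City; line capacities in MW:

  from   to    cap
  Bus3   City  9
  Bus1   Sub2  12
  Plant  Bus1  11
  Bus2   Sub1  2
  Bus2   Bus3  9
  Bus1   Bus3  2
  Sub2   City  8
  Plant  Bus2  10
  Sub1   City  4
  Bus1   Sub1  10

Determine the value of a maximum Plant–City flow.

Augment Plant→Bus1→Bus3→City: bottleneck 2, flow now 2.
Augment Plant→Bus1→Sub2→City: bottleneck 8, flow now 10.
Augment Plant→Bus1→Sub1→City: bottleneck 1, flow now 11.
Augment Plant→Bus2→Bus3→City: bottleneck 7, flow now 18.
Augment Plant→Bus2→Sub1→City: bottleneck 2, flow now 20.
Augment Plant→Bus2→Bus3→Bus1→Sub1→City: bottleneck 1, flow now 21. (uses reverse residual edge)
No augmenting path remains; maximum flow = 21.
In the residual graph, reachable from Plant: {Plant}.
Min-cut edges: Plant→Bus1 (11), Plant→Bus2 (10); capacity 11 + 10 = 21.
This cut is saturated, so no flow can exceed 21.

21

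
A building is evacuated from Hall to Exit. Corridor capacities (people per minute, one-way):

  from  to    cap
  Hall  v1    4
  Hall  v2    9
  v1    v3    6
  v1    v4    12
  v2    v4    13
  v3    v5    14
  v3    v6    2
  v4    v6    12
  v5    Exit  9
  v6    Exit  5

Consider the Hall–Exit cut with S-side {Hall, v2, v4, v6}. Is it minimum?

Yes — it is a minimum cut (capacity 9).

Given cut capacity: 4 + 5 = 9.
Augment Hall→v1→v3→v5→Exit: bottleneck 4, flow now 4.
Augment Hall→v2→v4→v6→Exit: bottleneck 5, flow now 9.
No augmenting path remains; maximum flow = 9.
Cut capacity 9 equals the max flow, so it is a minimum cut.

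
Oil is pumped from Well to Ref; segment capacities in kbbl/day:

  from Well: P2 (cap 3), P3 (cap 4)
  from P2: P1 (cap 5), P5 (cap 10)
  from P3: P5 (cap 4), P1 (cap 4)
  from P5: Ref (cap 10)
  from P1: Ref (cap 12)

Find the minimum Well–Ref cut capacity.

7

Augment Well→P2→P5→Ref: bottleneck 3, flow now 3.
Augment Well→P3→P5→Ref: bottleneck 4, flow now 7.
No augmenting path remains; maximum flow = 7.
By max-flow min-cut, the minimum cut capacity equals the max flow.
In the residual graph, reachable from Well: {Well}.
Min-cut edges: Well→P2 (3), Well→P3 (4); capacity 3 + 4 = 7.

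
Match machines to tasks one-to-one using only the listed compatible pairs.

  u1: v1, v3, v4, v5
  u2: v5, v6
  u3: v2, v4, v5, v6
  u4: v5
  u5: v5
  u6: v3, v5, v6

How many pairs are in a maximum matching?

Unit-capacity flow: source→left, listed edges, right→sink; max matching = max flow.
Augmenting path u1→v1 (+1); matched 1.
Augmenting path u2→v5 (+1); matched 2.
Augmenting path u3→v2 (+1); matched 3.
Augmenting path u6→v3 (+1); matched 4.
Augmenting path u4→v5→u2→v6 (+1); matched 5.
No augmenting path remains; maximum matching = 5.
König certificate: {u1, u2, u3, u6, v5} is a vertex cover of size 5 (every listed pair touches it), so no matching can be larger.

5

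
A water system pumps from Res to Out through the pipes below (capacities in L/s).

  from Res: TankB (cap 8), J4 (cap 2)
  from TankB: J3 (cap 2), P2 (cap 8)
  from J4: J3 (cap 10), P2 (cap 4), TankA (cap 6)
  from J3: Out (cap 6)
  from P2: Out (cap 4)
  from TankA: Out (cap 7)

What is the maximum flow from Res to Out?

Augment Res→TankB→J3→Out: bottleneck 2, flow now 2.
Augment Res→TankB→P2→Out: bottleneck 4, flow now 6.
Augment Res→J4→J3→Out: bottleneck 2, flow now 8.
No augmenting path remains; maximum flow = 8.
In the residual graph, reachable from Res: {Res, TankB, P2}.
Min-cut edges: Res→J4 (2), TankB→J3 (2), P2→Out (4); capacity 2 + 2 + 4 = 8.
This cut is saturated, so no flow can exceed 8.

8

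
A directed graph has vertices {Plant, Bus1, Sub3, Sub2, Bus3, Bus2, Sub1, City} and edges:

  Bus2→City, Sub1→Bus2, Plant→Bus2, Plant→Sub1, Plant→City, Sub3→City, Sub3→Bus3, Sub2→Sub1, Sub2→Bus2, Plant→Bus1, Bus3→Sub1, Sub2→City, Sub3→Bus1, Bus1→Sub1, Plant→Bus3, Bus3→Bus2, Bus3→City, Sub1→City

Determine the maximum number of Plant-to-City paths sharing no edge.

Assign every edge capacity 1; by Menger, the answer equals the max flow.
Path Plant→City (+1); total 1.
Path Plant→Bus3→City (+1); total 2.
Path Plant→Bus2→City (+1); total 3.
Path Plant→Sub1→City (+1); total 4.
No residual Plant→City path; max flow = 4.
Certifying cut of size 4: {Bus2→City, Plant→Bus3, Plant→City, Sub1→City}.

4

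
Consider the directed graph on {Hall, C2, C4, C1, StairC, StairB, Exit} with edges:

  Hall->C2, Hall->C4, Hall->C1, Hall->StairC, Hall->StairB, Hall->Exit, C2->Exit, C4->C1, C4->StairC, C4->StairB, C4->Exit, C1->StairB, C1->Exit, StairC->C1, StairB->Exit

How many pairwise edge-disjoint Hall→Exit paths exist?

Assign every edge capacity 1; by Menger, the answer equals the max flow.
Path Hall→Exit (+1); total 1.
Path Hall→C2→Exit (+1); total 2.
Path Hall→C4→Exit (+1); total 3.
Path Hall→C1→Exit (+1); total 4.
Path Hall→StairB→Exit (+1); total 5.
No residual Hall→Exit path; max flow = 5.
Certifying cut of size 5: {C1→Exit, Hall→C2, Hall→C4, Hall→Exit, StairB→Exit}.

5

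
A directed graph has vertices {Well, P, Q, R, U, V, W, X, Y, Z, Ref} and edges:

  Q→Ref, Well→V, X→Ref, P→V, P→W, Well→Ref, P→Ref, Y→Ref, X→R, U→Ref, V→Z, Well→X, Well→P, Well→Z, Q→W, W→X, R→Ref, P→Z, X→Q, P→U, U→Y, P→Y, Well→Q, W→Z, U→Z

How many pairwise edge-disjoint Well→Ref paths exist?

Assign every edge capacity 1; by Menger, the answer equals the max flow.
Path Well→Ref (+1); total 1.
Path Well→P→Ref (+1); total 2.
Path Well→Q→Ref (+1); total 3.
Path Well→X→Ref (+1); total 4.
No residual Well→Ref path; max flow = 4.
Certifying cut of size 4: {Well→P, Well→Q, Well→Ref, Well→X}.

4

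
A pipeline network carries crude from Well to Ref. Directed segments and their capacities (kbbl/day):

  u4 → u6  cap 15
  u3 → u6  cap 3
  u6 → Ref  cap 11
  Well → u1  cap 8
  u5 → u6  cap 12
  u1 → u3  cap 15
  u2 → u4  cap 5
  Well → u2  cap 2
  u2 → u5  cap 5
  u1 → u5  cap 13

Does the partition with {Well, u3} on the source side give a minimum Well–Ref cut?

No — its capacity is 13, but the minimum cut has capacity 10.

Given cut capacity: 8 + 2 + 3 = 13.
Augment Well→u1→u3→u6→Ref: bottleneck 3, flow now 3.
Augment Well→u1→u5→u6→Ref: bottleneck 5, flow now 8.
Augment Well→u2→u4→u6→Ref: bottleneck 2, flow now 10.
No augmenting path remains; maximum flow = 10.
In the residual graph, reachable from Well: {Well}.
Min-cut edges: Well→u1 (8), Well→u2 (2); capacity 8 + 2 = 10.
Cut capacity 13 exceeds the max flow 10, so it is not minimum.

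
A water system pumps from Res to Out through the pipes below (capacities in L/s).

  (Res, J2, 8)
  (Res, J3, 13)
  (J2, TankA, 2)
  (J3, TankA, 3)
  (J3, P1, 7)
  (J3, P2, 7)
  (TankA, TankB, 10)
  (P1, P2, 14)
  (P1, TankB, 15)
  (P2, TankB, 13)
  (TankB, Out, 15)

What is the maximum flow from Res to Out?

15

Augment Res→J2→TankA→TankB→Out: bottleneck 2, flow now 2.
Augment Res→J3→TankA→TankB→Out: bottleneck 3, flow now 5.
Augment Res→J3→P1→TankB→Out: bottleneck 7, flow now 12.
Augment Res→J3→P2→TankB→Out: bottleneck 3, flow now 15.
No augmenting path remains; maximum flow = 15.
In the residual graph, reachable from Res: {Res, J2}.
Min-cut edges: Res→J3 (13), J2→TankA (2); capacity 13 + 2 = 15.
This cut is saturated, so no flow can exceed 15.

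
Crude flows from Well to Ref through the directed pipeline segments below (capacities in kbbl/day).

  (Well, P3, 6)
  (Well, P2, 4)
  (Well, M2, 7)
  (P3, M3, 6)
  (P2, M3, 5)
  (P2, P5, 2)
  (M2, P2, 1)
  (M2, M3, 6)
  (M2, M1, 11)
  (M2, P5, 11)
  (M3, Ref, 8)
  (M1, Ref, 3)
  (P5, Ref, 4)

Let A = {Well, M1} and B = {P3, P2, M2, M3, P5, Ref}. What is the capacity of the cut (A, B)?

20

Edges leaving {Well, M1}: Well→P3 (6), Well→P2 (4), Well→M2 (7), M1→Ref (3).
Cut capacity = 6 + 4 + 7 + 3 = 20.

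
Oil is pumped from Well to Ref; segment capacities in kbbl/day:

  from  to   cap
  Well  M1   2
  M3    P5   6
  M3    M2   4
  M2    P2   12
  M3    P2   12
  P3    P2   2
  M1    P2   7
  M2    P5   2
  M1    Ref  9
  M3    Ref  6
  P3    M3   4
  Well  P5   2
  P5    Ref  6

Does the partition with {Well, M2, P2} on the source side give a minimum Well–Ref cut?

No — its capacity is 6, but the minimum cut has capacity 4.

Given cut capacity: 2 + 2 + 2 = 6.
Augment Well→M1→Ref: bottleneck 2, flow now 2.
Augment Well→P5→Ref: bottleneck 2, flow now 4.
No augmenting path remains; maximum flow = 4.
In the residual graph, reachable from Well: {Well}.
Min-cut edges: Well→M1 (2), Well→P5 (2); capacity 2 + 2 = 4.
Cut capacity 6 exceeds the max flow 4, so it is not minimum.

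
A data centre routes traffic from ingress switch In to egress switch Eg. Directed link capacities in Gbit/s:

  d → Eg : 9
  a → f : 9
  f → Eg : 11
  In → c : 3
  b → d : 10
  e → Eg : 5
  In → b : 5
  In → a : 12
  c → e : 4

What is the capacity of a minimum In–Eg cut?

Augment In→a→f→Eg: bottleneck 9, flow now 9.
Augment In→b→d→Eg: bottleneck 5, flow now 14.
Augment In→c→e→Eg: bottleneck 3, flow now 17.
No augmenting path remains; maximum flow = 17.
By max-flow min-cut, the minimum cut capacity equals the max flow.
In the residual graph, reachable from In: {In, a}.
Min-cut edges: In→b (5), In→c (3), a→f (9); capacity 5 + 3 + 9 = 17.

17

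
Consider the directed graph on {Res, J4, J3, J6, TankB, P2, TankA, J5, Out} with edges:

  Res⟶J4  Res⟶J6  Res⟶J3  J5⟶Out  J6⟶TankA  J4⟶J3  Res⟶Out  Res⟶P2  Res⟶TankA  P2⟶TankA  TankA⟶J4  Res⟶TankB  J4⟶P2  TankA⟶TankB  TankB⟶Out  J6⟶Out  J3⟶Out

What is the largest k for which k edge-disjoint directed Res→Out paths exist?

4

Assign every edge capacity 1; by Menger, the answer equals the max flow.
Path Res→Out (+1); total 1.
Path Res→J3→Out (+1); total 2.
Path Res→J6→Out (+1); total 3.
Path Res→TankB→Out (+1); total 4.
No residual Res→Out path; max flow = 4.
Certifying cut of size 4: {J3→Out, Res→J6, Res→Out, TankB→Out}.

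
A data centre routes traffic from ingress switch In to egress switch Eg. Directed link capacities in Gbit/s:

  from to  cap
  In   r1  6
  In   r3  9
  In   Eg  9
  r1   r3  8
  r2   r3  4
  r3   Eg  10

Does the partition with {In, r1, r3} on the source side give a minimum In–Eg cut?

Given cut capacity: 9 + 10 = 19.
Augment In→Eg: bottleneck 9, flow now 9.
Augment In→r3→Eg: bottleneck 9, flow now 18.
Augment In→r1→r3→Eg: bottleneck 1, flow now 19.
No augmenting path remains; maximum flow = 19.
Cut capacity 19 equals the max flow, so it is a minimum cut.

Yes — it is a minimum cut (capacity 19).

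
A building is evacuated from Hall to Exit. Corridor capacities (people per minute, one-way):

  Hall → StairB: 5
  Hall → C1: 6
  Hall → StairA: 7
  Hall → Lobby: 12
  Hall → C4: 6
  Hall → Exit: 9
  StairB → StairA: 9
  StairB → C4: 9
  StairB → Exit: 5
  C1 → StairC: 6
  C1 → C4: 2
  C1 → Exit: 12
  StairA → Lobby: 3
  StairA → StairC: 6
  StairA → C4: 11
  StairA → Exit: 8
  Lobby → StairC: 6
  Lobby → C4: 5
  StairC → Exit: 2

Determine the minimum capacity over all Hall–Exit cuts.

Augment Hall→Exit: bottleneck 9, flow now 9.
Augment Hall→StairB→Exit: bottleneck 5, flow now 14.
Augment Hall→C1→Exit: bottleneck 6, flow now 20.
Augment Hall→StairA→Exit: bottleneck 7, flow now 27.
Augment Hall→Lobby→StairC→Exit: bottleneck 2, flow now 29.
No augmenting path remains; maximum flow = 29.
By max-flow min-cut, the minimum cut capacity equals the max flow.
In the residual graph, reachable from Hall: {Hall, Lobby, StairC, C4}.
Min-cut edges: Hall→StairB (5), Hall→C1 (6), Hall→StairA (7), Hall→Exit (9), StairC→Exit (2); capacity 5 + 6 + 7 + 9 + 2 = 29.

29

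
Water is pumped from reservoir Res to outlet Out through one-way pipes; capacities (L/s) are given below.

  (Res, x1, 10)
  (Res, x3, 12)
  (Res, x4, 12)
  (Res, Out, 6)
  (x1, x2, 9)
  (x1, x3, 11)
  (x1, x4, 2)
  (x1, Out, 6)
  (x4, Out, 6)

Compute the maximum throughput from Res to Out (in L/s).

18

Augment Res→Out: bottleneck 6, flow now 6.
Augment Res→x1→Out: bottleneck 6, flow now 12.
Augment Res→x4→Out: bottleneck 6, flow now 18.
No augmenting path remains; maximum flow = 18.
In the residual graph, reachable from Res: {Res, x1, x2, x3, x4}.
Min-cut edges: Res→Out (6), x1→Out (6), x4→Out (6); capacity 6 + 6 + 6 = 18.
This cut is saturated, so no flow can exceed 18.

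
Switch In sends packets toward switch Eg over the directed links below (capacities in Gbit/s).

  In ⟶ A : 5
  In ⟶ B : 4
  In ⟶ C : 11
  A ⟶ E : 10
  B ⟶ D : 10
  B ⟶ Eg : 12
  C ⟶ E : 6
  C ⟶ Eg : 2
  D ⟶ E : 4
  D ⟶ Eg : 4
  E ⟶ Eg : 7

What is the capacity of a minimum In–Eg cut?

Augment In→B→Eg: bottleneck 4, flow now 4.
Augment In→C→Eg: bottleneck 2, flow now 6.
Augment In→A→E→Eg: bottleneck 5, flow now 11.
Augment In→C→E→Eg: bottleneck 2, flow now 13.
No augmenting path remains; maximum flow = 13.
By max-flow min-cut, the minimum cut capacity equals the max flow.
In the residual graph, reachable from In: {In, A, C, E}.
Min-cut edges: In→B (4), C→Eg (2), E→Eg (7); capacity 4 + 2 + 7 = 13.

13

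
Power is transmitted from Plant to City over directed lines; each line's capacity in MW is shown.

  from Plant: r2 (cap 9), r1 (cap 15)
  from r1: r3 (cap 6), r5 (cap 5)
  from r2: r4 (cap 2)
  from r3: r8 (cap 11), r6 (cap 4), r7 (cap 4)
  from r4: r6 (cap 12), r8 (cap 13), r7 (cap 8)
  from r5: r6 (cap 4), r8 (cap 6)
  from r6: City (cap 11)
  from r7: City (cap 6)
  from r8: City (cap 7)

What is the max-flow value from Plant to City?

13

Augment Plant→r1→r3→r6→City: bottleneck 4, flow now 4.
Augment Plant→r1→r3→r7→City: bottleneck 2, flow now 6.
Augment Plant→r1→r5→r6→City: bottleneck 4, flow now 10.
Augment Plant→r1→r5→r8→City: bottleneck 1, flow now 11.
Augment Plant→r2→r4→r6→City: bottleneck 2, flow now 13.
No augmenting path remains; maximum flow = 13.
In the residual graph, reachable from Plant: {Plant, r1, r2}.
Min-cut edges: r1→r3 (6), r1→r5 (5), r2→r4 (2); capacity 6 + 5 + 2 = 13.
This cut is saturated, so no flow can exceed 13.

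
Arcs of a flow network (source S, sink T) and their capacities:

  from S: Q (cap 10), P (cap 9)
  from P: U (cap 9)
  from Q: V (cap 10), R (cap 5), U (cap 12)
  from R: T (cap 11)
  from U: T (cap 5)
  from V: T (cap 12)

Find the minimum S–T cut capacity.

15

Augment S→P→U→T: bottleneck 5, flow now 5.
Augment S→Q→R→T: bottleneck 5, flow now 10.
Augment S→Q→V→T: bottleneck 5, flow now 15.
No augmenting path remains; maximum flow = 15.
By max-flow min-cut, the minimum cut capacity equals the max flow.
In the residual graph, reachable from S: {S, P, U}.
Min-cut edges: S→Q (10), U→T (5); capacity 10 + 5 = 15.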